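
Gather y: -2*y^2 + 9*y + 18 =-2*y^2 + 9*y + 18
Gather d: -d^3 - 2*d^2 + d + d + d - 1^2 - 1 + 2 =-d^3 - 2*d^2 + 3*d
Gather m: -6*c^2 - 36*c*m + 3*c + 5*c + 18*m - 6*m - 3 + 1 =-6*c^2 + 8*c + m*(12 - 36*c) - 2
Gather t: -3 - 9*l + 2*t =-9*l + 2*t - 3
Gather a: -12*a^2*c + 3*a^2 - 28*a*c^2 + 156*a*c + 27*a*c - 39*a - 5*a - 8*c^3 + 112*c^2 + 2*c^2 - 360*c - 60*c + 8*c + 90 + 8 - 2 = a^2*(3 - 12*c) + a*(-28*c^2 + 183*c - 44) - 8*c^3 + 114*c^2 - 412*c + 96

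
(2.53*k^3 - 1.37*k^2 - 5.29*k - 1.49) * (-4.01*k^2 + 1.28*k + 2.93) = -10.1453*k^5 + 8.7321*k^4 + 26.8722*k^3 - 4.8104*k^2 - 17.4069*k - 4.3657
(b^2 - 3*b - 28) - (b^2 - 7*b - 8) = 4*b - 20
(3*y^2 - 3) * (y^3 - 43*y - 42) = 3*y^5 - 132*y^3 - 126*y^2 + 129*y + 126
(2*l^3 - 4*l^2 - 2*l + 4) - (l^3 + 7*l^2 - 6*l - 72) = l^3 - 11*l^2 + 4*l + 76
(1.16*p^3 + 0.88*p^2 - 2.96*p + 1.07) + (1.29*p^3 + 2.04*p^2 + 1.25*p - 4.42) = 2.45*p^3 + 2.92*p^2 - 1.71*p - 3.35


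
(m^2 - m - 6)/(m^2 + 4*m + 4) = (m - 3)/(m + 2)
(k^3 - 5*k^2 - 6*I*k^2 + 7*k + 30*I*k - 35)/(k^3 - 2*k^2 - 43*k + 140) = (k^2 - 6*I*k + 7)/(k^2 + 3*k - 28)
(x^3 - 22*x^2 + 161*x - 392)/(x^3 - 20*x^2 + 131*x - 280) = (x - 7)/(x - 5)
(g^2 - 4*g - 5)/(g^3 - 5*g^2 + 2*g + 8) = (g - 5)/(g^2 - 6*g + 8)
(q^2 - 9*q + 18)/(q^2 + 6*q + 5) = (q^2 - 9*q + 18)/(q^2 + 6*q + 5)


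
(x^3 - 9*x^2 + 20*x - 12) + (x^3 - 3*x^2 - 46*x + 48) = 2*x^3 - 12*x^2 - 26*x + 36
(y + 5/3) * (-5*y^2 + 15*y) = -5*y^3 + 20*y^2/3 + 25*y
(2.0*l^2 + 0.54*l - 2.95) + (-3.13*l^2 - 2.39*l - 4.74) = -1.13*l^2 - 1.85*l - 7.69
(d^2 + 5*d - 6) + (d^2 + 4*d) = 2*d^2 + 9*d - 6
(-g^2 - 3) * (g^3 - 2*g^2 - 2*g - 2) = -g^5 + 2*g^4 - g^3 + 8*g^2 + 6*g + 6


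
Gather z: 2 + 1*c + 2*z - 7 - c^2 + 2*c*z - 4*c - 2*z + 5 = -c^2 + 2*c*z - 3*c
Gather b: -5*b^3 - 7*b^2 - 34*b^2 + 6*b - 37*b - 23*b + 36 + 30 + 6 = -5*b^3 - 41*b^2 - 54*b + 72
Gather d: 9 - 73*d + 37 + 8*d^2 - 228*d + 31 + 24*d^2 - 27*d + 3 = 32*d^2 - 328*d + 80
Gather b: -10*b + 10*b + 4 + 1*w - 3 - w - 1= 0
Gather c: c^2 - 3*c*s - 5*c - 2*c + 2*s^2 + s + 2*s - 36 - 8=c^2 + c*(-3*s - 7) + 2*s^2 + 3*s - 44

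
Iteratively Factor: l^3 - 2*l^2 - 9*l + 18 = (l - 3)*(l^2 + l - 6) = (l - 3)*(l - 2)*(l + 3)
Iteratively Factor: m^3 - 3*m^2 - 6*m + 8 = (m + 2)*(m^2 - 5*m + 4) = (m - 1)*(m + 2)*(m - 4)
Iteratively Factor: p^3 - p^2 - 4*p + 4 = (p - 1)*(p^2 - 4) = (p - 2)*(p - 1)*(p + 2)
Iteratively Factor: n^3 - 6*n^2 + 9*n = (n - 3)*(n^2 - 3*n) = n*(n - 3)*(n - 3)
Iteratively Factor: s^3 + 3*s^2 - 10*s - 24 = (s - 3)*(s^2 + 6*s + 8) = (s - 3)*(s + 2)*(s + 4)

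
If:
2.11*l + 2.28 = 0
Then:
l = -1.08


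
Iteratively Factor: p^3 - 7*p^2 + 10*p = (p - 2)*(p^2 - 5*p) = (p - 5)*(p - 2)*(p)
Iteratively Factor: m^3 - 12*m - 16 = (m + 2)*(m^2 - 2*m - 8) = (m - 4)*(m + 2)*(m + 2)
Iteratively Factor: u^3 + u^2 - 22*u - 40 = (u + 4)*(u^2 - 3*u - 10) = (u + 2)*(u + 4)*(u - 5)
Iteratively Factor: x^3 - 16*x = (x)*(x^2 - 16) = x*(x + 4)*(x - 4)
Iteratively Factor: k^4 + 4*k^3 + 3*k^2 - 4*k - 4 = (k + 1)*(k^3 + 3*k^2 - 4) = (k + 1)*(k + 2)*(k^2 + k - 2) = (k - 1)*(k + 1)*(k + 2)*(k + 2)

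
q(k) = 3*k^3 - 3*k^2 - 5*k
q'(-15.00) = 2110.00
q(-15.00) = -10725.00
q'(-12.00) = 1363.00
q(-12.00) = -5556.00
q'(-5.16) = 265.59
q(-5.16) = -466.24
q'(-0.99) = 9.76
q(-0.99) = -0.90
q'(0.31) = -6.00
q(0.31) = -1.75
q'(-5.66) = 317.28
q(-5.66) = -611.77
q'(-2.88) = 86.93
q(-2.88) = -82.15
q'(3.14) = 64.90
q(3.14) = 47.60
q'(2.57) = 39.02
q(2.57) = 18.26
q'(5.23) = 209.80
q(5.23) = 320.96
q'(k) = 9*k^2 - 6*k - 5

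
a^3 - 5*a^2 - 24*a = a*(a - 8)*(a + 3)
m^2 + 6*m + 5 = (m + 1)*(m + 5)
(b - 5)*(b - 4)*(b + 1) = b^3 - 8*b^2 + 11*b + 20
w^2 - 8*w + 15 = (w - 5)*(w - 3)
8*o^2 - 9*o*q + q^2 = (-8*o + q)*(-o + q)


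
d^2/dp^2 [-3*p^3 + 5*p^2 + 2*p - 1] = 10 - 18*p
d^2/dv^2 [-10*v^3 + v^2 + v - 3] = 2 - 60*v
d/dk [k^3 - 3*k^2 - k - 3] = 3*k^2 - 6*k - 1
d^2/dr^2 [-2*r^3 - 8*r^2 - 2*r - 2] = -12*r - 16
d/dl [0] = 0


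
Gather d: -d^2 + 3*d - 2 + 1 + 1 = -d^2 + 3*d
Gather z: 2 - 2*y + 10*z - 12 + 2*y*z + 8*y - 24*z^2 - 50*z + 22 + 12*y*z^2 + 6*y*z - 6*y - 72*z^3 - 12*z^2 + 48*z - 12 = -72*z^3 + z^2*(12*y - 36) + z*(8*y + 8)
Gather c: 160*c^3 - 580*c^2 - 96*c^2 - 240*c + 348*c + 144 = 160*c^3 - 676*c^2 + 108*c + 144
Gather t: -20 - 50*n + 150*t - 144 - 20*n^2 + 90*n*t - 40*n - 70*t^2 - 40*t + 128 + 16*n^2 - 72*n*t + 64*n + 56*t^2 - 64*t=-4*n^2 - 26*n - 14*t^2 + t*(18*n + 46) - 36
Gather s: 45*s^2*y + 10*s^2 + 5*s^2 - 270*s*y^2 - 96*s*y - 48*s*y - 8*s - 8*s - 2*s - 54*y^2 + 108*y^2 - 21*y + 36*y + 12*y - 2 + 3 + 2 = s^2*(45*y + 15) + s*(-270*y^2 - 144*y - 18) + 54*y^2 + 27*y + 3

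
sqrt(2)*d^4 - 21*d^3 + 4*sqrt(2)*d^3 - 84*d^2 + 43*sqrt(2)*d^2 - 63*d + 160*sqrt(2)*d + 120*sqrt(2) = (d + 3)*(d - 8*sqrt(2))*(d - 5*sqrt(2)/2)*(sqrt(2)*d + sqrt(2))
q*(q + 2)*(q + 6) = q^3 + 8*q^2 + 12*q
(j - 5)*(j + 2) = j^2 - 3*j - 10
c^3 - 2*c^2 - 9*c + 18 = (c - 3)*(c - 2)*(c + 3)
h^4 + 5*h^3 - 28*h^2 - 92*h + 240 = (h - 4)*(h - 2)*(h + 5)*(h + 6)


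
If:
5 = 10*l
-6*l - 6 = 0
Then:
No Solution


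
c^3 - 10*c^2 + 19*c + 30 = (c - 6)*(c - 5)*(c + 1)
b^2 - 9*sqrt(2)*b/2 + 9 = (b - 3*sqrt(2))*(b - 3*sqrt(2)/2)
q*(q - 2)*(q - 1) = q^3 - 3*q^2 + 2*q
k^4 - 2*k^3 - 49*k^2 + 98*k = k*(k - 7)*(k - 2)*(k + 7)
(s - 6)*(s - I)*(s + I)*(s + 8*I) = s^4 - 6*s^3 + 8*I*s^3 + s^2 - 48*I*s^2 - 6*s + 8*I*s - 48*I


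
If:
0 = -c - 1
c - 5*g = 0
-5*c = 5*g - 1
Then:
No Solution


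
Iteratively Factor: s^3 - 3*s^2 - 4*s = (s + 1)*(s^2 - 4*s) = (s - 4)*(s + 1)*(s)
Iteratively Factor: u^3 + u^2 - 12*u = (u - 3)*(u^2 + 4*u) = u*(u - 3)*(u + 4)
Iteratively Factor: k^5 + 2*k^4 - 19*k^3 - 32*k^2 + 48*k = (k - 4)*(k^4 + 6*k^3 + 5*k^2 - 12*k) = (k - 4)*(k - 1)*(k^3 + 7*k^2 + 12*k) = (k - 4)*(k - 1)*(k + 4)*(k^2 + 3*k) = (k - 4)*(k - 1)*(k + 3)*(k + 4)*(k)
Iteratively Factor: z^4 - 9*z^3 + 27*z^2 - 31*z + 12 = (z - 4)*(z^3 - 5*z^2 + 7*z - 3) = (z - 4)*(z - 1)*(z^2 - 4*z + 3) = (z - 4)*(z - 3)*(z - 1)*(z - 1)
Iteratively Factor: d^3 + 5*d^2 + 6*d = (d + 3)*(d^2 + 2*d) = (d + 2)*(d + 3)*(d)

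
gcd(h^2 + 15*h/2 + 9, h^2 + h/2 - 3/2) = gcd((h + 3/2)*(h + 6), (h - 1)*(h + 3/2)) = h + 3/2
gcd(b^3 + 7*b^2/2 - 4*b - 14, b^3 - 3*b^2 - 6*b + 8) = b + 2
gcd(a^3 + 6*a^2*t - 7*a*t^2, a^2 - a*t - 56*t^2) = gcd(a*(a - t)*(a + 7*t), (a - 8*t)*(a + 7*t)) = a + 7*t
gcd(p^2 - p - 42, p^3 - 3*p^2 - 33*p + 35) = p - 7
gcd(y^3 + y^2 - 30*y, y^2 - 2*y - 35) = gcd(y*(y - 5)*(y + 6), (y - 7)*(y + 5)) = 1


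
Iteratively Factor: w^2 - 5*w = (w - 5)*(w)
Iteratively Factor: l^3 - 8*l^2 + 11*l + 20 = (l - 5)*(l^2 - 3*l - 4) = (l - 5)*(l - 4)*(l + 1)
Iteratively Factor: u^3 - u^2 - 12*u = (u)*(u^2 - u - 12) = u*(u + 3)*(u - 4)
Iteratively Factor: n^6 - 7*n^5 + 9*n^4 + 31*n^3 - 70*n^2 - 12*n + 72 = (n - 3)*(n^5 - 4*n^4 - 3*n^3 + 22*n^2 - 4*n - 24) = (n - 3)*(n + 2)*(n^4 - 6*n^3 + 9*n^2 + 4*n - 12) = (n - 3)*(n - 2)*(n + 2)*(n^3 - 4*n^2 + n + 6) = (n - 3)*(n - 2)^2*(n + 2)*(n^2 - 2*n - 3) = (n - 3)*(n - 2)^2*(n + 1)*(n + 2)*(n - 3)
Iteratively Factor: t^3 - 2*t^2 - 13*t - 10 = (t + 1)*(t^2 - 3*t - 10) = (t - 5)*(t + 1)*(t + 2)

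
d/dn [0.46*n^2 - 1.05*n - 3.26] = 0.92*n - 1.05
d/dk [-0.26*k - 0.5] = -0.260000000000000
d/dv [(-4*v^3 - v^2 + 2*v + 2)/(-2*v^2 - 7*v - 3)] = (8*v^4 + 56*v^3 + 47*v^2 + 14*v + 8)/(4*v^4 + 28*v^3 + 61*v^2 + 42*v + 9)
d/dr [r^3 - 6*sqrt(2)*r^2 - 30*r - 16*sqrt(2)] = 3*r^2 - 12*sqrt(2)*r - 30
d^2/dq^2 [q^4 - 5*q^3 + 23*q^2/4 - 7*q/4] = 12*q^2 - 30*q + 23/2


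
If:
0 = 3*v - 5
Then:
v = 5/3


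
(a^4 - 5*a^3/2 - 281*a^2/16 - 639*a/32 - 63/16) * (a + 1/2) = a^5 - 2*a^4 - 301*a^3/16 - 115*a^2/4 - 891*a/64 - 63/32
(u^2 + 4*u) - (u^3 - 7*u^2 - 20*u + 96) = -u^3 + 8*u^2 + 24*u - 96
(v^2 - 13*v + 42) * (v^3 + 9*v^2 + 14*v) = v^5 - 4*v^4 - 61*v^3 + 196*v^2 + 588*v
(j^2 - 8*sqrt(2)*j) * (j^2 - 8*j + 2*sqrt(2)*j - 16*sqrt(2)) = j^4 - 6*sqrt(2)*j^3 - 8*j^3 - 32*j^2 + 48*sqrt(2)*j^2 + 256*j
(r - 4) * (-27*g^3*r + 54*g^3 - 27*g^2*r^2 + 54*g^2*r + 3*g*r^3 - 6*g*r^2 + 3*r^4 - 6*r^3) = -27*g^3*r^2 + 162*g^3*r - 216*g^3 - 27*g^2*r^3 + 162*g^2*r^2 - 216*g^2*r + 3*g*r^4 - 18*g*r^3 + 24*g*r^2 + 3*r^5 - 18*r^4 + 24*r^3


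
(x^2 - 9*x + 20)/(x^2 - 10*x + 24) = (x - 5)/(x - 6)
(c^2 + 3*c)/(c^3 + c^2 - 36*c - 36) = c*(c + 3)/(c^3 + c^2 - 36*c - 36)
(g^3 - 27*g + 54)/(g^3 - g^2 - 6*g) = (g^2 + 3*g - 18)/(g*(g + 2))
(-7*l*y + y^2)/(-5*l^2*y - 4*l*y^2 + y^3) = (7*l - y)/(5*l^2 + 4*l*y - y^2)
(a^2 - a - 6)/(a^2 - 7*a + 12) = (a + 2)/(a - 4)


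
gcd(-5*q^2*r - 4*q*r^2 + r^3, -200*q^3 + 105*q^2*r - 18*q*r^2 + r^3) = 5*q - r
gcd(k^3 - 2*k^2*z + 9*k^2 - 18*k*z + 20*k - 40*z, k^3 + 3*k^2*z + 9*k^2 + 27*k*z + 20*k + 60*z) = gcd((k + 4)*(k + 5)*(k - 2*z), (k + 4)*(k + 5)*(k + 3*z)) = k^2 + 9*k + 20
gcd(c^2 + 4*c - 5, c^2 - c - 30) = c + 5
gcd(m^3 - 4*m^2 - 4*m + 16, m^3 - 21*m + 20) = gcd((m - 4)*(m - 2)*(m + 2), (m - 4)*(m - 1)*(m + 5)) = m - 4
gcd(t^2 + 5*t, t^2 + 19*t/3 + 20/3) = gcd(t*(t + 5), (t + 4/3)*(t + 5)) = t + 5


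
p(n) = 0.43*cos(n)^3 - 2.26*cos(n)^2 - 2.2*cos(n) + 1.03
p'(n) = -1.29*sin(n)*cos(n)^2 + 4.52*sin(n)*cos(n) + 2.2*sin(n)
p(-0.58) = -2.14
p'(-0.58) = -2.78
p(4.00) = 1.38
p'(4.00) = 0.99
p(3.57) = 0.84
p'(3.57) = 1.24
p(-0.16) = -2.93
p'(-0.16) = -0.86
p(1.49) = 0.84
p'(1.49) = 2.55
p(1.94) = 1.51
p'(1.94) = 0.37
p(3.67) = 0.97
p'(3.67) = 1.34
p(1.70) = 1.28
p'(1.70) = 1.58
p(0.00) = -3.00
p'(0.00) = 0.00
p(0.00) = -3.00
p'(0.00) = 0.00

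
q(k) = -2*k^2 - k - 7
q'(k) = -4*k - 1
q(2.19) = -18.78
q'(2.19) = -9.76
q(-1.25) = -8.88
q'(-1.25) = 4.00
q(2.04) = -17.36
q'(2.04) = -9.16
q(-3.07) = -22.78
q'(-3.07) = 11.28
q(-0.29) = -6.88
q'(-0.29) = 0.16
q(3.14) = -29.86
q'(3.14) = -13.56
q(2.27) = -19.58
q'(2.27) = -10.08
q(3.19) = -30.54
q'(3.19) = -13.76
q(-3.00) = -22.00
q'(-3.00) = 11.00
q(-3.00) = -22.00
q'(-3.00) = 11.00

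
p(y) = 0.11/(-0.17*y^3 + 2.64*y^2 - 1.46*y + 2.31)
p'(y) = 0.11*(0.51*y^2 - 5.28*y + 1.46)/(-0.17*y^3 + 2.64*y^2 - 1.46*y + 2.31)^2 = (0.0561*y^2 - 0.5808*y + 0.1606)/(0.17*y^3 - 2.64*y^2 + 1.46*y - 2.31)^2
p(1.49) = 0.02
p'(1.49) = -0.02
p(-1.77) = 0.01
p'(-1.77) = 0.01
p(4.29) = 0.00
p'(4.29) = -0.00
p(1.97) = 0.01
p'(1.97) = -0.01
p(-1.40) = 0.01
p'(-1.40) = 0.01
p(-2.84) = 0.00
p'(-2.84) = 0.00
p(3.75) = 0.00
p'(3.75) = -0.00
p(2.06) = 0.01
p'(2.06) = -0.01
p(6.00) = 0.00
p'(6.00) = -0.00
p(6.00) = 0.00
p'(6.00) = -0.00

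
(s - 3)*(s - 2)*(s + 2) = s^3 - 3*s^2 - 4*s + 12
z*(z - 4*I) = z^2 - 4*I*z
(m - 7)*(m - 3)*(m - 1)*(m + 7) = m^4 - 4*m^3 - 46*m^2 + 196*m - 147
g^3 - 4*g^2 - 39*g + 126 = (g - 7)*(g - 3)*(g + 6)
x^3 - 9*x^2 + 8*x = x*(x - 8)*(x - 1)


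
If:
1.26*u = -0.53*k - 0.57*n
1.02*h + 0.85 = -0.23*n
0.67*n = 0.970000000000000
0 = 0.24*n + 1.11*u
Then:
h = -1.16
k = -0.81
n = 1.45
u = -0.31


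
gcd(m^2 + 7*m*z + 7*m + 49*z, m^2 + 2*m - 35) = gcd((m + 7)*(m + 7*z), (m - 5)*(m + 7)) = m + 7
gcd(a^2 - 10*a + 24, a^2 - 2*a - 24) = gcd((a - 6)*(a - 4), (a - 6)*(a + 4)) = a - 6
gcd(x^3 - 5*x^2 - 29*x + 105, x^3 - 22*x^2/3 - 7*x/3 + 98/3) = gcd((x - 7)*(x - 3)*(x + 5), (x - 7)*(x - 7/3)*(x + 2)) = x - 7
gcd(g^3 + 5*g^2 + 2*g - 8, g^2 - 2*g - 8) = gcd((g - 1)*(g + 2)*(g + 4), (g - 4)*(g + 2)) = g + 2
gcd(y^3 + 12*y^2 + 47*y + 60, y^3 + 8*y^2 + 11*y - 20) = y^2 + 9*y + 20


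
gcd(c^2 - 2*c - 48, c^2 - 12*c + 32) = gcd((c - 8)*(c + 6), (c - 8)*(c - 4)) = c - 8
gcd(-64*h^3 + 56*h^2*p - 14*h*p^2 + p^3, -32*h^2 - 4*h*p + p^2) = -8*h + p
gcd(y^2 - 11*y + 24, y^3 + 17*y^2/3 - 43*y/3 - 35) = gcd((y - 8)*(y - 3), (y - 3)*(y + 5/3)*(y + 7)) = y - 3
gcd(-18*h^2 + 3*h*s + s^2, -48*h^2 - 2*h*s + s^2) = 6*h + s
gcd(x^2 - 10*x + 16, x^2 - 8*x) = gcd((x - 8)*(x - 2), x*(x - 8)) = x - 8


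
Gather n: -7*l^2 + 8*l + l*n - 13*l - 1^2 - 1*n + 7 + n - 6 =-7*l^2 + l*n - 5*l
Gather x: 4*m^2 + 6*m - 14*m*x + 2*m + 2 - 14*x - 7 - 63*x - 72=4*m^2 + 8*m + x*(-14*m - 77) - 77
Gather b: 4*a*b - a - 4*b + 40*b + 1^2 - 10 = -a + b*(4*a + 36) - 9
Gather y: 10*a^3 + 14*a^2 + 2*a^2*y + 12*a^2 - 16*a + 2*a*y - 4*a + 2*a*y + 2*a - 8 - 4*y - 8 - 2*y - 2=10*a^3 + 26*a^2 - 18*a + y*(2*a^2 + 4*a - 6) - 18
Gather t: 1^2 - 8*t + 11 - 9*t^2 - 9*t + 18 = -9*t^2 - 17*t + 30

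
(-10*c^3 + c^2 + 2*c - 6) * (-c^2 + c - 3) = 10*c^5 - 11*c^4 + 29*c^3 + 5*c^2 - 12*c + 18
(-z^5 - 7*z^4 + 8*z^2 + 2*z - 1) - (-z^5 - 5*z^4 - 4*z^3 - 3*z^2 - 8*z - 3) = -2*z^4 + 4*z^3 + 11*z^2 + 10*z + 2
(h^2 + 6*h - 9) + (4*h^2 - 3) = 5*h^2 + 6*h - 12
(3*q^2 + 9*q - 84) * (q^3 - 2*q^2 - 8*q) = 3*q^5 + 3*q^4 - 126*q^3 + 96*q^2 + 672*q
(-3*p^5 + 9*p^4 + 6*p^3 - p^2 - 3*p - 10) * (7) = -21*p^5 + 63*p^4 + 42*p^3 - 7*p^2 - 21*p - 70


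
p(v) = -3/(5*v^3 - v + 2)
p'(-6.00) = 0.00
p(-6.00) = 0.00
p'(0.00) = -0.75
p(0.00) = -1.50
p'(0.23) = -0.18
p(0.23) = -1.64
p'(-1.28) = 1.36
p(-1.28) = 0.42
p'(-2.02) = 0.13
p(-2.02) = 0.08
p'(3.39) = 0.01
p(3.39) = -0.02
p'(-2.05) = 0.12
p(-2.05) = 0.08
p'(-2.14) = 0.10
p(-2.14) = 0.07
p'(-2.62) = 0.04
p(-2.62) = 0.04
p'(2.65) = 0.04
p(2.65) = -0.03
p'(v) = -3*(1 - 15*v^2)/(5*v^3 - v + 2)^2 = 3*(15*v^2 - 1)/(5*v^3 - v + 2)^2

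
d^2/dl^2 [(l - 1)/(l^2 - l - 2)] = 2*((2 - 3*l)*(-l^2 + l + 2) - (l - 1)*(2*l - 1)^2)/(-l^2 + l + 2)^3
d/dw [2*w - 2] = 2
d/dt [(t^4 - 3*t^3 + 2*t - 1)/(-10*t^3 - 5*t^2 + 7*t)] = (-10*t^6 - 10*t^5 + 36*t^4 - 2*t^3 - 20*t^2 - 10*t + 7)/(t^2*(100*t^4 + 100*t^3 - 115*t^2 - 70*t + 49))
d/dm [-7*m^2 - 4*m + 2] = -14*m - 4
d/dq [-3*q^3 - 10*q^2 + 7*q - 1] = -9*q^2 - 20*q + 7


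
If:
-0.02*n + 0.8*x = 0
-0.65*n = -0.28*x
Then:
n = 0.00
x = 0.00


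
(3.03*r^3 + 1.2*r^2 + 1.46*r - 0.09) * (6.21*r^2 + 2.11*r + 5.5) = 18.8163*r^5 + 13.8453*r^4 + 28.2636*r^3 + 9.1217*r^2 + 7.8401*r - 0.495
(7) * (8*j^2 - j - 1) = 56*j^2 - 7*j - 7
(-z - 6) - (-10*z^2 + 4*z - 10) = 10*z^2 - 5*z + 4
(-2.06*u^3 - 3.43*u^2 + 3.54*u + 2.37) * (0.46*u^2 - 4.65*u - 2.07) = -0.9476*u^5 + 8.0012*u^4 + 21.8421*u^3 - 8.2707*u^2 - 18.3483*u - 4.9059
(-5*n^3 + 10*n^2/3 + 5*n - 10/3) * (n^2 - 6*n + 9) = -5*n^5 + 100*n^4/3 - 60*n^3 - 10*n^2/3 + 65*n - 30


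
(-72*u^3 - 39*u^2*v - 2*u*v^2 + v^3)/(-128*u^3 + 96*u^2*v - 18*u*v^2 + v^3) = (9*u^2 + 6*u*v + v^2)/(16*u^2 - 10*u*v + v^2)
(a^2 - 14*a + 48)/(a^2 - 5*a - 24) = (a - 6)/(a + 3)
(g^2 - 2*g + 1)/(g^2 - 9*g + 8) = (g - 1)/(g - 8)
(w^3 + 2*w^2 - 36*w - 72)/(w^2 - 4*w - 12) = w + 6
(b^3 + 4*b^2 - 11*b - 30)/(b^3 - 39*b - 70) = (b - 3)/(b - 7)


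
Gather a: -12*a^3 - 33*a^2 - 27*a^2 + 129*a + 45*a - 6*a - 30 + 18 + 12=-12*a^3 - 60*a^2 + 168*a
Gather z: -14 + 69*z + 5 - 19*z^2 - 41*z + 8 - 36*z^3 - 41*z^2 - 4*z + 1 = -36*z^3 - 60*z^2 + 24*z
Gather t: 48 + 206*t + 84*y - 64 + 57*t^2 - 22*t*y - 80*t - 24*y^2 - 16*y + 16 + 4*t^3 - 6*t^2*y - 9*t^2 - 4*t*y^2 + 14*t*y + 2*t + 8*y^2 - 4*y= 4*t^3 + t^2*(48 - 6*y) + t*(-4*y^2 - 8*y + 128) - 16*y^2 + 64*y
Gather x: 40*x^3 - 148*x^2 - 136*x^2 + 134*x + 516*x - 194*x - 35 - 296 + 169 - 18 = 40*x^3 - 284*x^2 + 456*x - 180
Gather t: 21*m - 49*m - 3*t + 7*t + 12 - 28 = -28*m + 4*t - 16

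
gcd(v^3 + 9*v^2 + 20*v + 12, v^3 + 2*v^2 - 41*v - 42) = v + 1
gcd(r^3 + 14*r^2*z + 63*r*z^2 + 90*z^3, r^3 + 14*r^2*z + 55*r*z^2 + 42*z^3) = r + 6*z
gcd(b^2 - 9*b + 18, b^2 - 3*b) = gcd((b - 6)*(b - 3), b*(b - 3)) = b - 3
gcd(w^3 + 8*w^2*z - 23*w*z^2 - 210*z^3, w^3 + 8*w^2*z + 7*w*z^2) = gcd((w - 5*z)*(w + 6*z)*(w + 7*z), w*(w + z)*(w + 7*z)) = w + 7*z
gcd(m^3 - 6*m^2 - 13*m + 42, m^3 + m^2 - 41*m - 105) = m^2 - 4*m - 21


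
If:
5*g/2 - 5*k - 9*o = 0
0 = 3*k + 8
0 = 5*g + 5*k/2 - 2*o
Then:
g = 13/6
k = -8/3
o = 25/12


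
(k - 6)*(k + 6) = k^2 - 36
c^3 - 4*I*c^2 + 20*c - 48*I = (c - 6*I)*(c - 2*I)*(c + 4*I)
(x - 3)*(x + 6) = x^2 + 3*x - 18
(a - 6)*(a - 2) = a^2 - 8*a + 12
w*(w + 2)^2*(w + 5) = w^4 + 9*w^3 + 24*w^2 + 20*w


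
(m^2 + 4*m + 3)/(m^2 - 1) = (m + 3)/(m - 1)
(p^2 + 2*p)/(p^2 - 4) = p/(p - 2)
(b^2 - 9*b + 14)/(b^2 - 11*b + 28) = (b - 2)/(b - 4)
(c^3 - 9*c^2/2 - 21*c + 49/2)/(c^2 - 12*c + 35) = (2*c^2 + 5*c - 7)/(2*(c - 5))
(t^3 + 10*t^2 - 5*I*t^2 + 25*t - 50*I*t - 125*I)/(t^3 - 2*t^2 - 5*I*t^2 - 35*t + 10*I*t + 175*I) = (t + 5)/(t - 7)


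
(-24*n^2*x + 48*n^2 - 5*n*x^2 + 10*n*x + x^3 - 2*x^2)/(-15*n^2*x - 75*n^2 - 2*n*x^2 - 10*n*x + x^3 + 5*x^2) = (-8*n*x + 16*n + x^2 - 2*x)/(-5*n*x - 25*n + x^2 + 5*x)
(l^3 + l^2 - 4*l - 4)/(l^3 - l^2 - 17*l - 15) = (l^2 - 4)/(l^2 - 2*l - 15)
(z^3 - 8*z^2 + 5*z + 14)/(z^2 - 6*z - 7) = z - 2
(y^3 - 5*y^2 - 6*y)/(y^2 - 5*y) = (y^2 - 5*y - 6)/(y - 5)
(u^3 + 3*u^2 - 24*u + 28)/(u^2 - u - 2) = (u^2 + 5*u - 14)/(u + 1)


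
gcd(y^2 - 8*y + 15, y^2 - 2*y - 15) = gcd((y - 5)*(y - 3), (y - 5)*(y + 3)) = y - 5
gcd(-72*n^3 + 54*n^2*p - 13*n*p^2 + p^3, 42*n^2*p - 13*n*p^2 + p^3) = -6*n + p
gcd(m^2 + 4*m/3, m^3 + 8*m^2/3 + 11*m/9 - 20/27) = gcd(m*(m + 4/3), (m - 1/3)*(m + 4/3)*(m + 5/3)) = m + 4/3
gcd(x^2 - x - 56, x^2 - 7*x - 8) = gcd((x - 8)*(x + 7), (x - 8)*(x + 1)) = x - 8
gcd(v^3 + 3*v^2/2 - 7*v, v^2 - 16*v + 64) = 1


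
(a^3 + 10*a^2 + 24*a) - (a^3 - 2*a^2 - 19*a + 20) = 12*a^2 + 43*a - 20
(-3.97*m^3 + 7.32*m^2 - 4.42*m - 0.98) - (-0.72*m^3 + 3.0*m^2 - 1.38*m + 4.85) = -3.25*m^3 + 4.32*m^2 - 3.04*m - 5.83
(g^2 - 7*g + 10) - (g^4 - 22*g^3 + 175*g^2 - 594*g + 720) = -g^4 + 22*g^3 - 174*g^2 + 587*g - 710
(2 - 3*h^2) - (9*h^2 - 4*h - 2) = -12*h^2 + 4*h + 4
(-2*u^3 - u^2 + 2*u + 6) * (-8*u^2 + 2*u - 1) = 16*u^5 + 4*u^4 - 16*u^3 - 43*u^2 + 10*u - 6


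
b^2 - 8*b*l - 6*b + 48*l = (b - 6)*(b - 8*l)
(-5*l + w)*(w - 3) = -5*l*w + 15*l + w^2 - 3*w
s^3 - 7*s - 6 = (s - 3)*(s + 1)*(s + 2)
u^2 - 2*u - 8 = (u - 4)*(u + 2)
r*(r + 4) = r^2 + 4*r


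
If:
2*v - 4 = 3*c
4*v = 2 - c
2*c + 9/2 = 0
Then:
No Solution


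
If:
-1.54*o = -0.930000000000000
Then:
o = 0.60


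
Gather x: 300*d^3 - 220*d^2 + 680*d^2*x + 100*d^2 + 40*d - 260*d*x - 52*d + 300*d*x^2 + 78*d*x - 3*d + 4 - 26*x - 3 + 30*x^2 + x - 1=300*d^3 - 120*d^2 - 15*d + x^2*(300*d + 30) + x*(680*d^2 - 182*d - 25)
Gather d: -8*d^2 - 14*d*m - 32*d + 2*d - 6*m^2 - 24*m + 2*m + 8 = -8*d^2 + d*(-14*m - 30) - 6*m^2 - 22*m + 8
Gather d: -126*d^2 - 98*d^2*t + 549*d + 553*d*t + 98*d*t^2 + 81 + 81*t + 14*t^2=d^2*(-98*t - 126) + d*(98*t^2 + 553*t + 549) + 14*t^2 + 81*t + 81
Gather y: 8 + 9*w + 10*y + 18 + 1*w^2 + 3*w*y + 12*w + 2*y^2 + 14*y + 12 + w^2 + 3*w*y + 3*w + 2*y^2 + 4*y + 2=2*w^2 + 24*w + 4*y^2 + y*(6*w + 28) + 40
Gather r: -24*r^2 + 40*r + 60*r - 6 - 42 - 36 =-24*r^2 + 100*r - 84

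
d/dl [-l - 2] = -1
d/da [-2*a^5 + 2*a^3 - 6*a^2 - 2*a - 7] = -10*a^4 + 6*a^2 - 12*a - 2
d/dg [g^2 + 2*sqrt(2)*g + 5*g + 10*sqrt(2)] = 2*g + 2*sqrt(2) + 5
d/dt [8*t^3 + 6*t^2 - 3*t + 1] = 24*t^2 + 12*t - 3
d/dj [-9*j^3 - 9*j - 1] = -27*j^2 - 9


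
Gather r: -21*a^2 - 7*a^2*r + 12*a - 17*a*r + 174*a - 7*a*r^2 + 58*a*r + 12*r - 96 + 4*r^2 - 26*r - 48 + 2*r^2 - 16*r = -21*a^2 + 186*a + r^2*(6 - 7*a) + r*(-7*a^2 + 41*a - 30) - 144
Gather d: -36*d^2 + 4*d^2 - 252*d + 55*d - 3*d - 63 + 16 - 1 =-32*d^2 - 200*d - 48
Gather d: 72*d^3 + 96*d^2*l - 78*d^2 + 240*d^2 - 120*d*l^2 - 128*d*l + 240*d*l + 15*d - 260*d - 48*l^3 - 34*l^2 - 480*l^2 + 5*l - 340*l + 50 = 72*d^3 + d^2*(96*l + 162) + d*(-120*l^2 + 112*l - 245) - 48*l^3 - 514*l^2 - 335*l + 50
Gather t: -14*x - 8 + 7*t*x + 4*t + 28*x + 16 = t*(7*x + 4) + 14*x + 8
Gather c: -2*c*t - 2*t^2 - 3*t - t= -2*c*t - 2*t^2 - 4*t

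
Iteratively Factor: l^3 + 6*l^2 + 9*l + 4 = (l + 1)*(l^2 + 5*l + 4) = (l + 1)*(l + 4)*(l + 1)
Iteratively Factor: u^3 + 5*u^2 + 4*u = (u + 4)*(u^2 + u) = u*(u + 4)*(u + 1)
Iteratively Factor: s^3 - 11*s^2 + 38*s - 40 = (s - 5)*(s^2 - 6*s + 8) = (s - 5)*(s - 2)*(s - 4)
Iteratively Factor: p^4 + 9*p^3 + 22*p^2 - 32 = (p + 4)*(p^3 + 5*p^2 + 2*p - 8) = (p + 4)^2*(p^2 + p - 2) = (p + 2)*(p + 4)^2*(p - 1)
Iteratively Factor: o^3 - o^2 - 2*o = (o - 2)*(o^2 + o) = o*(o - 2)*(o + 1)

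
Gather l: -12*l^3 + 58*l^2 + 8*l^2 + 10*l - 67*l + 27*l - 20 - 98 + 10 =-12*l^3 + 66*l^2 - 30*l - 108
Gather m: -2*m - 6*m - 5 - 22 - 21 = -8*m - 48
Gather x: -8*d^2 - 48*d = -8*d^2 - 48*d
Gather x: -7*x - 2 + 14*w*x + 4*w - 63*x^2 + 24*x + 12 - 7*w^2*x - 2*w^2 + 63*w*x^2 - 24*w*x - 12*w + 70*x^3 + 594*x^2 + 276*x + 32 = -2*w^2 - 8*w + 70*x^3 + x^2*(63*w + 531) + x*(-7*w^2 - 10*w + 293) + 42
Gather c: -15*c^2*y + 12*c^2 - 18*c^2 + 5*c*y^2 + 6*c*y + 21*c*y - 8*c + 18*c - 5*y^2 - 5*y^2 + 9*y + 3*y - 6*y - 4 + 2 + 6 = c^2*(-15*y - 6) + c*(5*y^2 + 27*y + 10) - 10*y^2 + 6*y + 4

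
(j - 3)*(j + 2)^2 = j^3 + j^2 - 8*j - 12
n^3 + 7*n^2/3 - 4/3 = (n - 2/3)*(n + 1)*(n + 2)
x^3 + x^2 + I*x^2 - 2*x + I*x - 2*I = (x - 1)*(x + 2)*(x + I)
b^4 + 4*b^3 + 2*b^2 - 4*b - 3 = (b - 1)*(b + 1)^2*(b + 3)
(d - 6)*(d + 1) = d^2 - 5*d - 6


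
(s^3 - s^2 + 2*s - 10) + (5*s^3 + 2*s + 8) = 6*s^3 - s^2 + 4*s - 2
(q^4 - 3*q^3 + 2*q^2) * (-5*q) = -5*q^5 + 15*q^4 - 10*q^3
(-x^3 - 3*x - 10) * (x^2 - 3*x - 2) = -x^5 + 3*x^4 - x^3 - x^2 + 36*x + 20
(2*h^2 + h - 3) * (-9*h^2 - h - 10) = -18*h^4 - 11*h^3 + 6*h^2 - 7*h + 30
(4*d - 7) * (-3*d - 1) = -12*d^2 + 17*d + 7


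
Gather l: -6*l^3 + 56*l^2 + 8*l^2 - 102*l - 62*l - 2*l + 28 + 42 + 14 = -6*l^3 + 64*l^2 - 166*l + 84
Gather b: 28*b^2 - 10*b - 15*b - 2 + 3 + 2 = 28*b^2 - 25*b + 3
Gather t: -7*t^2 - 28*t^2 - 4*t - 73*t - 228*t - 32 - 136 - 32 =-35*t^2 - 305*t - 200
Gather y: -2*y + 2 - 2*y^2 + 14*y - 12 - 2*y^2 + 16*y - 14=-4*y^2 + 28*y - 24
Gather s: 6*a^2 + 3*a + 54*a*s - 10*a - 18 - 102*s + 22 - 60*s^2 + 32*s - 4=6*a^2 - 7*a - 60*s^2 + s*(54*a - 70)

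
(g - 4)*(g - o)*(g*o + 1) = g^3*o - g^2*o^2 - 4*g^2*o + g^2 + 4*g*o^2 - g*o - 4*g + 4*o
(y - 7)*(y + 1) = y^2 - 6*y - 7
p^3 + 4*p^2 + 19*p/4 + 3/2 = (p + 1/2)*(p + 3/2)*(p + 2)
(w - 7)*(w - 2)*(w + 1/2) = w^3 - 17*w^2/2 + 19*w/2 + 7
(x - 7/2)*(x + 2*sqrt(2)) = x^2 - 7*x/2 + 2*sqrt(2)*x - 7*sqrt(2)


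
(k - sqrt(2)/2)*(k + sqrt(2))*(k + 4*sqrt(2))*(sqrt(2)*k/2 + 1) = sqrt(2)*k^4/2 + 11*k^3/2 + 6*sqrt(2)*k^2 - k - 4*sqrt(2)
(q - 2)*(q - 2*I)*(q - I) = q^3 - 2*q^2 - 3*I*q^2 - 2*q + 6*I*q + 4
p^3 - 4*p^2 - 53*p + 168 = (p - 8)*(p - 3)*(p + 7)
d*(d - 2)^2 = d^3 - 4*d^2 + 4*d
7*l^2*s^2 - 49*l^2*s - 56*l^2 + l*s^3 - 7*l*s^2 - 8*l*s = (7*l + s)*(s - 8)*(l*s + l)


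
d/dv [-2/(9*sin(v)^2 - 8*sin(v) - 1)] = 4*(9*sin(v) - 4)*cos(v)/(-9*sin(v)^2 + 8*sin(v) + 1)^2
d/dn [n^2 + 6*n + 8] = 2*n + 6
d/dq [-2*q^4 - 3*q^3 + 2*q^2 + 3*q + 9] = -8*q^3 - 9*q^2 + 4*q + 3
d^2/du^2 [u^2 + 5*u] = 2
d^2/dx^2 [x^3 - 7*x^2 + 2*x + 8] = 6*x - 14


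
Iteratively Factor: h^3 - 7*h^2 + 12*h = (h - 4)*(h^2 - 3*h) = h*(h - 4)*(h - 3)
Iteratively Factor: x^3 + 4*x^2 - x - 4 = (x + 4)*(x^2 - 1) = (x - 1)*(x + 4)*(x + 1)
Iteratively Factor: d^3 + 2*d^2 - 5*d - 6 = (d + 3)*(d^2 - d - 2) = (d - 2)*(d + 3)*(d + 1)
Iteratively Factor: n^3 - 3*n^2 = (n - 3)*(n^2) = n*(n - 3)*(n)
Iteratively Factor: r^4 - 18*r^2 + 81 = (r + 3)*(r^3 - 3*r^2 - 9*r + 27) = (r - 3)*(r + 3)*(r^2 - 9) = (r - 3)^2*(r + 3)*(r + 3)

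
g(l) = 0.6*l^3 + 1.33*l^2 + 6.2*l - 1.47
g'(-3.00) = 14.42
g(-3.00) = -24.30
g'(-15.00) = 371.30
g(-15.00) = -1820.22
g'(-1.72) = 6.95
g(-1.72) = -11.25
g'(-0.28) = 5.60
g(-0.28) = -3.11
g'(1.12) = 11.44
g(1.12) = 7.99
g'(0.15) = 6.64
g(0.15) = -0.51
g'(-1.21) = 5.62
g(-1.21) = -8.09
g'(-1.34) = 5.87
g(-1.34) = -8.83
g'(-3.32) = 17.21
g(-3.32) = -29.35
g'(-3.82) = 22.31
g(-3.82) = -39.19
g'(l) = 1.8*l^2 + 2.66*l + 6.2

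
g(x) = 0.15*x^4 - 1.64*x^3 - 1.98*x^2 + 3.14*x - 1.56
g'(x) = 0.6*x^3 - 4.92*x^2 - 3.96*x + 3.14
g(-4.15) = 113.02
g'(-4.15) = -108.04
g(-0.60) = -3.78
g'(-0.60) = 3.62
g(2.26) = -19.59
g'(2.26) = -24.01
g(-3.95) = 92.73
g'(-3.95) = -94.96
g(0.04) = -1.44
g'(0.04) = 2.97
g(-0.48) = -3.33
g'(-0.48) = 3.84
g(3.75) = -74.45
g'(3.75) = -49.26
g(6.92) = -274.13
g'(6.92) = -61.04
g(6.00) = -213.84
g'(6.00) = -68.14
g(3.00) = -42.09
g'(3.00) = -36.82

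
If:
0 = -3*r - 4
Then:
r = -4/3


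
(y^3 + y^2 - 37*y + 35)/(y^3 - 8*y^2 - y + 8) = (y^2 + 2*y - 35)/(y^2 - 7*y - 8)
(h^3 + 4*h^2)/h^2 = h + 4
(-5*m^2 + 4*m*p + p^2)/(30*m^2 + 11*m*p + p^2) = (-m + p)/(6*m + p)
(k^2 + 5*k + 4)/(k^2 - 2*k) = (k^2 + 5*k + 4)/(k*(k - 2))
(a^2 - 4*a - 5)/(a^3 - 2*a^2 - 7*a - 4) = (a - 5)/(a^2 - 3*a - 4)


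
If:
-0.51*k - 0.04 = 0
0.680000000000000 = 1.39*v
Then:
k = -0.08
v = 0.49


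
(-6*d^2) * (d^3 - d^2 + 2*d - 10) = -6*d^5 + 6*d^4 - 12*d^3 + 60*d^2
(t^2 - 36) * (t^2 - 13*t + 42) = t^4 - 13*t^3 + 6*t^2 + 468*t - 1512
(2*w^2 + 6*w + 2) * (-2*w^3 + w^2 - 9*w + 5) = -4*w^5 - 10*w^4 - 16*w^3 - 42*w^2 + 12*w + 10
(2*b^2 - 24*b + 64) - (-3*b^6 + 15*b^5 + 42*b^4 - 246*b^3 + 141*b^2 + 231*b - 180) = 3*b^6 - 15*b^5 - 42*b^4 + 246*b^3 - 139*b^2 - 255*b + 244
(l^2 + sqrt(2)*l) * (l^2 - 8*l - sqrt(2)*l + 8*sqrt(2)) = l^4 - 8*l^3 - 2*l^2 + 16*l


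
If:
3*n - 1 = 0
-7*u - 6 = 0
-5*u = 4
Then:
No Solution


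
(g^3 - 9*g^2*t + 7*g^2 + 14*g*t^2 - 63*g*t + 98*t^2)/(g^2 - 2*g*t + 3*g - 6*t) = (g^2 - 7*g*t + 7*g - 49*t)/(g + 3)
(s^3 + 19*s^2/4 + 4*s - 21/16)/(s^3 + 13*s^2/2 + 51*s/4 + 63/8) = (4*s - 1)/(2*(2*s + 3))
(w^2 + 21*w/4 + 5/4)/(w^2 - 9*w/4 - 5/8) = 2*(w + 5)/(2*w - 5)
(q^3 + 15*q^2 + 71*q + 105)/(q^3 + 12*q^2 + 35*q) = (q + 3)/q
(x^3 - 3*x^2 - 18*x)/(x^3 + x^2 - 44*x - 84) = x*(x^2 - 3*x - 18)/(x^3 + x^2 - 44*x - 84)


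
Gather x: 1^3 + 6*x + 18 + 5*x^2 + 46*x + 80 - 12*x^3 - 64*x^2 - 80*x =-12*x^3 - 59*x^2 - 28*x + 99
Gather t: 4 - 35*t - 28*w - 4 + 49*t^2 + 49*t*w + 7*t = 49*t^2 + t*(49*w - 28) - 28*w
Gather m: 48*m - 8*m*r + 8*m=m*(56 - 8*r)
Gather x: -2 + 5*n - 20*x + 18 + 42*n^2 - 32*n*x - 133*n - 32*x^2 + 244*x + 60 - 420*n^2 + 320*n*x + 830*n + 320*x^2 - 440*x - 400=-378*n^2 + 702*n + 288*x^2 + x*(288*n - 216) - 324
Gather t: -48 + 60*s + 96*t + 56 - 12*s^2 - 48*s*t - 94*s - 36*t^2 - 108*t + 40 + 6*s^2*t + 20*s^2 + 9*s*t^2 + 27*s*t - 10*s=8*s^2 - 44*s + t^2*(9*s - 36) + t*(6*s^2 - 21*s - 12) + 48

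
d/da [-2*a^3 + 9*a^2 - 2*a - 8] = -6*a^2 + 18*a - 2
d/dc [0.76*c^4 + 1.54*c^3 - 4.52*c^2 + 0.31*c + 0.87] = 3.04*c^3 + 4.62*c^2 - 9.04*c + 0.31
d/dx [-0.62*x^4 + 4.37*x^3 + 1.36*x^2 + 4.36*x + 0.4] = -2.48*x^3 + 13.11*x^2 + 2.72*x + 4.36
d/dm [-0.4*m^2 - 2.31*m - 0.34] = -0.8*m - 2.31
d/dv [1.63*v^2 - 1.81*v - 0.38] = 3.26*v - 1.81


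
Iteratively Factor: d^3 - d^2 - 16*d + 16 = (d - 1)*(d^2 - 16) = (d - 1)*(d + 4)*(d - 4)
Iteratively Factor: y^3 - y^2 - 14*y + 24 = (y + 4)*(y^2 - 5*y + 6) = (y - 3)*(y + 4)*(y - 2)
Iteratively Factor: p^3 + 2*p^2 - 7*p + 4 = (p + 4)*(p^2 - 2*p + 1) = (p - 1)*(p + 4)*(p - 1)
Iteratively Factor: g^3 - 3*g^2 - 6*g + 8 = (g - 1)*(g^2 - 2*g - 8) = (g - 1)*(g + 2)*(g - 4)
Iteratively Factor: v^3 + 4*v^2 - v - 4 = (v + 1)*(v^2 + 3*v - 4) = (v - 1)*(v + 1)*(v + 4)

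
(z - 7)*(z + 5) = z^2 - 2*z - 35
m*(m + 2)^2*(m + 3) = m^4 + 7*m^3 + 16*m^2 + 12*m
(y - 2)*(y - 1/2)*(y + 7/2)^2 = y^4 + 9*y^3/2 - 17*y^2/4 - 189*y/8 + 49/4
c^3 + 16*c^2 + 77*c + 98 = (c + 2)*(c + 7)^2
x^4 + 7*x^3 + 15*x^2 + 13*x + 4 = (x + 1)^3*(x + 4)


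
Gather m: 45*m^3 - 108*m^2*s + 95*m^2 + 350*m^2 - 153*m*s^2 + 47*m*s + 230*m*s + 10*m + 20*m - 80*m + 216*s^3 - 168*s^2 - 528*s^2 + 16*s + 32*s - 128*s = 45*m^3 + m^2*(445 - 108*s) + m*(-153*s^2 + 277*s - 50) + 216*s^3 - 696*s^2 - 80*s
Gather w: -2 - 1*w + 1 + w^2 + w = w^2 - 1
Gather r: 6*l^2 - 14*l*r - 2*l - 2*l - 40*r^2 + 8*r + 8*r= 6*l^2 - 4*l - 40*r^2 + r*(16 - 14*l)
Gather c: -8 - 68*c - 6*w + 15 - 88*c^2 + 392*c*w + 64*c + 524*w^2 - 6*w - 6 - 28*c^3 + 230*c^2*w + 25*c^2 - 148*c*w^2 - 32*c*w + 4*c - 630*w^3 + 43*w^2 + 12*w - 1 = -28*c^3 + c^2*(230*w - 63) + c*(-148*w^2 + 360*w) - 630*w^3 + 567*w^2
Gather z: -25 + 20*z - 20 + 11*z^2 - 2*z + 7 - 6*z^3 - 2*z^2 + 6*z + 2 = -6*z^3 + 9*z^2 + 24*z - 36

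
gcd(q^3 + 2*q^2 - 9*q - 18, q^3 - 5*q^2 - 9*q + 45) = q^2 - 9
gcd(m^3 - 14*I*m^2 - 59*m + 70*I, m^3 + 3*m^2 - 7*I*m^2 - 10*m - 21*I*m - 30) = m^2 - 7*I*m - 10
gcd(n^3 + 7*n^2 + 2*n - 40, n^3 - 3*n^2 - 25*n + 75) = n + 5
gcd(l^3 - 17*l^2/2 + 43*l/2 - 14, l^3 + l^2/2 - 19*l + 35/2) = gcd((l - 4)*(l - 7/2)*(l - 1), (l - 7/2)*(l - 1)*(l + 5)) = l^2 - 9*l/2 + 7/2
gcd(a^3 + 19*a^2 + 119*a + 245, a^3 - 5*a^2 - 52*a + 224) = a + 7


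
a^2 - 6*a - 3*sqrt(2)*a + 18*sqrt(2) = (a - 6)*(a - 3*sqrt(2))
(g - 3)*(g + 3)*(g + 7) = g^3 + 7*g^2 - 9*g - 63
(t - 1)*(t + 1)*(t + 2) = t^3 + 2*t^2 - t - 2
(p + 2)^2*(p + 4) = p^3 + 8*p^2 + 20*p + 16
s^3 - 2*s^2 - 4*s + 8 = (s - 2)^2*(s + 2)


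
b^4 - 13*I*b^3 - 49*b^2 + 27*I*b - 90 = (b - 6*I)*(b - 5*I)*(b - 3*I)*(b + I)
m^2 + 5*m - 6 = (m - 1)*(m + 6)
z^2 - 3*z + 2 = (z - 2)*(z - 1)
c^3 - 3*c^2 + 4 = (c - 2)^2*(c + 1)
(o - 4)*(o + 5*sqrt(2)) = o^2 - 4*o + 5*sqrt(2)*o - 20*sqrt(2)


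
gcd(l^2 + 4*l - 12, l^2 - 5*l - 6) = 1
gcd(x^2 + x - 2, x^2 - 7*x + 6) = x - 1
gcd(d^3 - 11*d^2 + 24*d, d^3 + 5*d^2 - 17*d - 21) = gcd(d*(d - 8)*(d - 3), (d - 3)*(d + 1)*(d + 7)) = d - 3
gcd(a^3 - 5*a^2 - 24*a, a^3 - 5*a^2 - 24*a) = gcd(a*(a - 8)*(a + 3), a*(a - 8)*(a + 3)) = a^3 - 5*a^2 - 24*a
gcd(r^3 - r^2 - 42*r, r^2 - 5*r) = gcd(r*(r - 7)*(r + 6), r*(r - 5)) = r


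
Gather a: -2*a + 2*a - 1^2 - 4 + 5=0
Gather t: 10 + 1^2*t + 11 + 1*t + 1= 2*t + 22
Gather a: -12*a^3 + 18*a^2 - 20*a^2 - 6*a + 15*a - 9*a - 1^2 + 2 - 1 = -12*a^3 - 2*a^2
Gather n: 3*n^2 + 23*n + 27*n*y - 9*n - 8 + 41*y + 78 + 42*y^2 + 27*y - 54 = 3*n^2 + n*(27*y + 14) + 42*y^2 + 68*y + 16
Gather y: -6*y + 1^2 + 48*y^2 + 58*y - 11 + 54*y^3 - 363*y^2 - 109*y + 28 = 54*y^3 - 315*y^2 - 57*y + 18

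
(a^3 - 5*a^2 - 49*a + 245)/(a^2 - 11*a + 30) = (a^2 - 49)/(a - 6)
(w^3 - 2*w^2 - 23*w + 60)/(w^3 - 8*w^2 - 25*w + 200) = (w^2 - 7*w + 12)/(w^2 - 13*w + 40)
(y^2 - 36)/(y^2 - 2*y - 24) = (y + 6)/(y + 4)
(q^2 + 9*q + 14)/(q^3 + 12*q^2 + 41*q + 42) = 1/(q + 3)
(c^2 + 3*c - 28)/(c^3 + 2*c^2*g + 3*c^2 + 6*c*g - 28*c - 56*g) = 1/(c + 2*g)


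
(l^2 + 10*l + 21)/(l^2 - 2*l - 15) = (l + 7)/(l - 5)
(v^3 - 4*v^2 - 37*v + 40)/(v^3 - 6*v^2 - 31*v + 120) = (v - 1)/(v - 3)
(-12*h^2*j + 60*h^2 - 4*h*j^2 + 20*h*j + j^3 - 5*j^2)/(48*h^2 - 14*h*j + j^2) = (-2*h*j + 10*h - j^2 + 5*j)/(8*h - j)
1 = 1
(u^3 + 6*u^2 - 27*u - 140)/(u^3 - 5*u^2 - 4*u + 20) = (u^2 + 11*u + 28)/(u^2 - 4)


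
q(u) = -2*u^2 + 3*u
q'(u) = 3 - 4*u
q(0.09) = 0.25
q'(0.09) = 2.64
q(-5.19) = -69.44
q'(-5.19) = 23.76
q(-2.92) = -25.81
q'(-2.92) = 14.68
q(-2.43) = -19.10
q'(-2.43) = 12.72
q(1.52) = -0.06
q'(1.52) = -3.08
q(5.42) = -42.49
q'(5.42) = -18.68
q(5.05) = -35.86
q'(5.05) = -17.20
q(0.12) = 0.33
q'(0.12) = 2.52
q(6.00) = -54.00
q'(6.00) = -21.00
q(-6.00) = -90.00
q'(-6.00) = 27.00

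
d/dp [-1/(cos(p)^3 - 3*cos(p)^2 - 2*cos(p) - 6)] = (-3*cos(p)^2 + 6*cos(p) + 2)*sin(p)/(-cos(p)^3 + 3*cos(p)^2 + 2*cos(p) + 6)^2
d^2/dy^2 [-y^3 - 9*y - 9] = -6*y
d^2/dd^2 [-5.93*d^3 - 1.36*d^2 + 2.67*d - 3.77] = -35.58*d - 2.72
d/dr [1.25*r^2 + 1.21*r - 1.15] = 2.5*r + 1.21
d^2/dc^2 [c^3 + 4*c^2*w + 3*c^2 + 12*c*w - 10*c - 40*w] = 6*c + 8*w + 6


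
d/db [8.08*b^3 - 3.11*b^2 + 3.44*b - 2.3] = 24.24*b^2 - 6.22*b + 3.44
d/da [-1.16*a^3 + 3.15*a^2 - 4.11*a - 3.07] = -3.48*a^2 + 6.3*a - 4.11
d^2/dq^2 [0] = 0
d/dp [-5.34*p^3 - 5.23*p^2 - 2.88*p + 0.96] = -16.02*p^2 - 10.46*p - 2.88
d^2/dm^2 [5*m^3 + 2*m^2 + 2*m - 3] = 30*m + 4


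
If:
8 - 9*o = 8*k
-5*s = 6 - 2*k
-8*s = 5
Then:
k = 23/16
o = -7/18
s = -5/8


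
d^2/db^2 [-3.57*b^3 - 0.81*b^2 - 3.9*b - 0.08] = -21.42*b - 1.62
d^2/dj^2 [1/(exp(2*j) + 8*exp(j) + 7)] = 4*(-(exp(j) + 2)*(exp(2*j) + 8*exp(j) + 7) + 2*(exp(j) + 4)^2*exp(j))*exp(j)/(exp(2*j) + 8*exp(j) + 7)^3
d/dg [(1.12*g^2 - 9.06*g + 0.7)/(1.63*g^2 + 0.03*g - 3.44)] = (14.8014*g^2 - 9.9876*g + 31.1454)/(2.6569*g^4 + 0.0978*g^3 - 11.2135*g^2 - 0.2064*g + 11.8336)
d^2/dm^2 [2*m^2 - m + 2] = 4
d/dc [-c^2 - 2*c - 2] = -2*c - 2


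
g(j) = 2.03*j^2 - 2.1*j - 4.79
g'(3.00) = 10.08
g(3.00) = 7.18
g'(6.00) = 22.26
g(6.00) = 55.69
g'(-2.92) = -13.96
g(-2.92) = 18.65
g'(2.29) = 7.20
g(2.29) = 1.05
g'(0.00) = -2.10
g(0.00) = -4.79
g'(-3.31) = -15.54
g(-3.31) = 24.40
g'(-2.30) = -11.44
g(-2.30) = 10.78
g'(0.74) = 0.90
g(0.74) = -5.23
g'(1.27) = 3.06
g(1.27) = -4.18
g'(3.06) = 10.32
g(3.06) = 7.79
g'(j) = 4.06*j - 2.1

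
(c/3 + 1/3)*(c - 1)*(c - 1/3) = c^3/3 - c^2/9 - c/3 + 1/9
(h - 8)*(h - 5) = h^2 - 13*h + 40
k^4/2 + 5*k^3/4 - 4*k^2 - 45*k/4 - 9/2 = (k/2 + 1)*(k - 3)*(k + 1/2)*(k + 3)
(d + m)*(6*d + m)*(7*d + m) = 42*d^3 + 55*d^2*m + 14*d*m^2 + m^3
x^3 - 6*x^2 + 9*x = x*(x - 3)^2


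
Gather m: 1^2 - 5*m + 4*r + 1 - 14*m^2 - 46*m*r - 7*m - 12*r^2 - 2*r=-14*m^2 + m*(-46*r - 12) - 12*r^2 + 2*r + 2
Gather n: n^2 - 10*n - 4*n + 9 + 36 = n^2 - 14*n + 45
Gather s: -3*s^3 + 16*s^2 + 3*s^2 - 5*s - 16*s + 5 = -3*s^3 + 19*s^2 - 21*s + 5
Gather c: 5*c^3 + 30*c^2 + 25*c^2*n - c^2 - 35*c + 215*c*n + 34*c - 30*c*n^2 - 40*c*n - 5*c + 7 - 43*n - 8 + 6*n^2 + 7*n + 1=5*c^3 + c^2*(25*n + 29) + c*(-30*n^2 + 175*n - 6) + 6*n^2 - 36*n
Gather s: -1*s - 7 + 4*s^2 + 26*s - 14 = 4*s^2 + 25*s - 21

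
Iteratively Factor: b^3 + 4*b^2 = (b)*(b^2 + 4*b) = b^2*(b + 4)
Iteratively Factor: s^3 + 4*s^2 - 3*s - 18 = (s + 3)*(s^2 + s - 6) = (s + 3)^2*(s - 2)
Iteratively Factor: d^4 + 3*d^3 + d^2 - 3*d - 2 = (d + 1)*(d^3 + 2*d^2 - d - 2) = (d - 1)*(d + 1)*(d^2 + 3*d + 2) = (d - 1)*(d + 1)^2*(d + 2)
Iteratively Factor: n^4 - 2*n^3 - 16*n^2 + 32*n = (n - 2)*(n^3 - 16*n) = (n - 4)*(n - 2)*(n^2 + 4*n) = (n - 4)*(n - 2)*(n + 4)*(n)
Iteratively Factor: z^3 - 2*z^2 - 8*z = (z - 4)*(z^2 + 2*z) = z*(z - 4)*(z + 2)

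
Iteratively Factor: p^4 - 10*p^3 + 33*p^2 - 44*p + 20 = (p - 5)*(p^3 - 5*p^2 + 8*p - 4) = (p - 5)*(p - 2)*(p^2 - 3*p + 2) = (p - 5)*(p - 2)*(p - 1)*(p - 2)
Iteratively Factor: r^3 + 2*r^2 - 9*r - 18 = (r - 3)*(r^2 + 5*r + 6) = (r - 3)*(r + 2)*(r + 3)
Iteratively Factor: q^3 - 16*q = (q + 4)*(q^2 - 4*q) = (q - 4)*(q + 4)*(q)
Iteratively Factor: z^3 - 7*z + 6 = (z - 2)*(z^2 + 2*z - 3) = (z - 2)*(z + 3)*(z - 1)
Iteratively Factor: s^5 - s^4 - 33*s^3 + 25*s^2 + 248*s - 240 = (s - 1)*(s^4 - 33*s^2 - 8*s + 240) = (s - 1)*(s + 4)*(s^3 - 4*s^2 - 17*s + 60) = (s - 1)*(s + 4)^2*(s^2 - 8*s + 15) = (s - 3)*(s - 1)*(s + 4)^2*(s - 5)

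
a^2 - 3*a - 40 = (a - 8)*(a + 5)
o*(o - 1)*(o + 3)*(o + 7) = o^4 + 9*o^3 + 11*o^2 - 21*o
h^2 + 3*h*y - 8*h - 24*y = (h - 8)*(h + 3*y)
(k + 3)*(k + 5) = k^2 + 8*k + 15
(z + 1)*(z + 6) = z^2 + 7*z + 6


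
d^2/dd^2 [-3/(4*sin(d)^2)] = 3*(2*sin(d)^2 - 3)/(2*sin(d)^4)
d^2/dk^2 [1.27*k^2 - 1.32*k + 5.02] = 2.54000000000000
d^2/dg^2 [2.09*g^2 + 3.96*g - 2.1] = 4.18000000000000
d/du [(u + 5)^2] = 2*u + 10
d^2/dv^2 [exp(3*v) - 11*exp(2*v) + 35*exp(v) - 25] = (9*exp(2*v) - 44*exp(v) + 35)*exp(v)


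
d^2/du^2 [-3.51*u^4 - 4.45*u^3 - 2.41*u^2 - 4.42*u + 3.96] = -42.12*u^2 - 26.7*u - 4.82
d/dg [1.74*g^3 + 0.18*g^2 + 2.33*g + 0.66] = 5.22*g^2 + 0.36*g + 2.33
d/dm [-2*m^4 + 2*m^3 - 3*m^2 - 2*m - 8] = -8*m^3 + 6*m^2 - 6*m - 2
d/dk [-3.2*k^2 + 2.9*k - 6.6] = 2.9 - 6.4*k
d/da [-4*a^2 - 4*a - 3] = -8*a - 4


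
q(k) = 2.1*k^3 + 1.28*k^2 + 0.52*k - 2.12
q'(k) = 6.3*k^2 + 2.56*k + 0.52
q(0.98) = 1.60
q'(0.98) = 9.08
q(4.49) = 216.11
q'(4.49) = 139.02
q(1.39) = 6.72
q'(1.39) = 16.25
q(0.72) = -0.30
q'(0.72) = 5.63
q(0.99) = 1.69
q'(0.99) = 9.23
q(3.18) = 80.01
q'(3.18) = 72.37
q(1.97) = 19.93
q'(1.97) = 30.01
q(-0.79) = -2.77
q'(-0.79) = 2.43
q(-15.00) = -6809.42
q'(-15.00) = 1379.62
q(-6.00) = -412.76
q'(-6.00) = 211.96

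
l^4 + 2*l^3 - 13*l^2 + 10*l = l*(l - 2)*(l - 1)*(l + 5)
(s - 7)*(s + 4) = s^2 - 3*s - 28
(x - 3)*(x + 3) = x^2 - 9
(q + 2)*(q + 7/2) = q^2 + 11*q/2 + 7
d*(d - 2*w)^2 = d^3 - 4*d^2*w + 4*d*w^2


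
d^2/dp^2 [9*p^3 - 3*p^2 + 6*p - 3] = 54*p - 6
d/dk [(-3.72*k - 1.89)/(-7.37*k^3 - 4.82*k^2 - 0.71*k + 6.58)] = (27.4164*k^3 + 17.9304*k^2 + 2.6412*k - (3.72*k + 1.89)*(22.11*k^2 + 9.64*k + 0.71) - 24.4776)/(7.37*k^3 + 4.82*k^2 + 0.71*k - 6.58)^2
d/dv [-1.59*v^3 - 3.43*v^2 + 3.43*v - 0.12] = -4.77*v^2 - 6.86*v + 3.43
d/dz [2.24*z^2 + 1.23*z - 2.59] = 4.48*z + 1.23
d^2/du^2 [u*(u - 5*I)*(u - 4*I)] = 6*u - 18*I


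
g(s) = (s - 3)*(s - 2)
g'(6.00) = 7.00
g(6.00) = 12.00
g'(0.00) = -5.00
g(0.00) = 6.00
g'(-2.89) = -10.78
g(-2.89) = 28.80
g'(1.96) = -1.08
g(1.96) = 0.04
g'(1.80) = -1.40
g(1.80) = 0.24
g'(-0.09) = -5.18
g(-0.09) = 6.46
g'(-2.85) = -10.70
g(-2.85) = 28.37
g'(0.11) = -4.78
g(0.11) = 5.46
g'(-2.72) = -10.44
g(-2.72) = 27.00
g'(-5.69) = -16.38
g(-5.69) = 66.83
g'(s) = 2*s - 5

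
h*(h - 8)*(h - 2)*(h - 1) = h^4 - 11*h^3 + 26*h^2 - 16*h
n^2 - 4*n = n*(n - 4)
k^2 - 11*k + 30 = (k - 6)*(k - 5)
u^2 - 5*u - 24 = (u - 8)*(u + 3)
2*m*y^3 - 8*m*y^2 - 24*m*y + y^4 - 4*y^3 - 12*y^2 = y*(2*m + y)*(y - 6)*(y + 2)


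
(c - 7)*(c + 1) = c^2 - 6*c - 7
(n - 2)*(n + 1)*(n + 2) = n^3 + n^2 - 4*n - 4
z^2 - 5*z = z*(z - 5)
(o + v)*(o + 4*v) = o^2 + 5*o*v + 4*v^2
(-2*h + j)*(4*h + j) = -8*h^2 + 2*h*j + j^2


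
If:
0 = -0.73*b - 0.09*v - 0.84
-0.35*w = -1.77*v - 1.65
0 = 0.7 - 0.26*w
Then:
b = -1.10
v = -0.40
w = 2.69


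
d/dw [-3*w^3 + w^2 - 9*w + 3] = -9*w^2 + 2*w - 9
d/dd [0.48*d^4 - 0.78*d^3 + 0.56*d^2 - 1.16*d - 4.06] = 1.92*d^3 - 2.34*d^2 + 1.12*d - 1.16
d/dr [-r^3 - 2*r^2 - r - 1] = -3*r^2 - 4*r - 1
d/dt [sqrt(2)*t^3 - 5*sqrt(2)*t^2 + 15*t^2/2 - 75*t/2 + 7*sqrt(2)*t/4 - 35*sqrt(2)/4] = 3*sqrt(2)*t^2 - 10*sqrt(2)*t + 15*t - 75/2 + 7*sqrt(2)/4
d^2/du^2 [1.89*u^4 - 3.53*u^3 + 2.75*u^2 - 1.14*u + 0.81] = 22.68*u^2 - 21.18*u + 5.5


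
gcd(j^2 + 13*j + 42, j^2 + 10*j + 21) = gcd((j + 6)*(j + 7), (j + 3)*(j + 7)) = j + 7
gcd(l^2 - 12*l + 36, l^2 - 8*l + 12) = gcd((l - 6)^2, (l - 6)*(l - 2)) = l - 6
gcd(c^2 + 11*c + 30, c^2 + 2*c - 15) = c + 5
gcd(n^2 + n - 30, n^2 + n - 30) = n^2 + n - 30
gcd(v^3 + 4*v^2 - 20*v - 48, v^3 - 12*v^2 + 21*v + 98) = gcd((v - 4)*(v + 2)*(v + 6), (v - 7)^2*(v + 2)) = v + 2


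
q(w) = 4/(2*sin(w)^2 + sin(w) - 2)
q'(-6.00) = -3.32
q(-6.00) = -2.56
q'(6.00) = 0.10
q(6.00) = -1.88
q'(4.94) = 2.26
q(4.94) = -3.72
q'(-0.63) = 1.22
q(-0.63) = -2.11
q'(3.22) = 0.64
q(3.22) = -1.94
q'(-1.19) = 2.78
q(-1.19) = -3.32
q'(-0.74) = 1.61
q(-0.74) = -2.27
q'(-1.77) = -2.06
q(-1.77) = -3.78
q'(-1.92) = -2.74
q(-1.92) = -3.41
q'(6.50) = -2.54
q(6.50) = -2.36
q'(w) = 4*(-4*sin(w)*cos(w) - cos(w))/(2*sin(w)^2 + sin(w) - 2)^2 = -4*(4*sin(w) + 1)*cos(w)/(-sin(w) + cos(2*w) + 1)^2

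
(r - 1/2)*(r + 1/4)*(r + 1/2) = r^3 + r^2/4 - r/4 - 1/16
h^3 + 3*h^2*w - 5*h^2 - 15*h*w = h*(h - 5)*(h + 3*w)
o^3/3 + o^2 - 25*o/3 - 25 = (o/3 + 1)*(o - 5)*(o + 5)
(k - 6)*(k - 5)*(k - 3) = k^3 - 14*k^2 + 63*k - 90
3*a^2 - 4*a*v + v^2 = (-3*a + v)*(-a + v)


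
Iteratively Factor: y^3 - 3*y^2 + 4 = (y + 1)*(y^2 - 4*y + 4) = (y - 2)*(y + 1)*(y - 2)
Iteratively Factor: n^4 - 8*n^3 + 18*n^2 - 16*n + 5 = (n - 5)*(n^3 - 3*n^2 + 3*n - 1) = (n - 5)*(n - 1)*(n^2 - 2*n + 1) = (n - 5)*(n - 1)^2*(n - 1)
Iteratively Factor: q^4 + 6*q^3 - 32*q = (q + 4)*(q^3 + 2*q^2 - 8*q) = (q - 2)*(q + 4)*(q^2 + 4*q) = q*(q - 2)*(q + 4)*(q + 4)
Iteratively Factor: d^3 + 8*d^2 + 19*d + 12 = (d + 1)*(d^2 + 7*d + 12) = (d + 1)*(d + 3)*(d + 4)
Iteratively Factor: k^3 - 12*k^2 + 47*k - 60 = (k - 5)*(k^2 - 7*k + 12) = (k - 5)*(k - 3)*(k - 4)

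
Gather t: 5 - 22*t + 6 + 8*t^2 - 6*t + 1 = 8*t^2 - 28*t + 12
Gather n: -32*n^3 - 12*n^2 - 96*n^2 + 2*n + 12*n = -32*n^3 - 108*n^2 + 14*n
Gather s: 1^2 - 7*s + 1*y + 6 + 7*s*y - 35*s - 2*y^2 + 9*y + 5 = s*(7*y - 42) - 2*y^2 + 10*y + 12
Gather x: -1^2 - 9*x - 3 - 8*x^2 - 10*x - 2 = -8*x^2 - 19*x - 6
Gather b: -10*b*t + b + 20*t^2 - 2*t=b*(1 - 10*t) + 20*t^2 - 2*t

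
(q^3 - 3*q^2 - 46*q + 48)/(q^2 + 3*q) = (q^3 - 3*q^2 - 46*q + 48)/(q*(q + 3))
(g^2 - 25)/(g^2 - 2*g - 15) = (g + 5)/(g + 3)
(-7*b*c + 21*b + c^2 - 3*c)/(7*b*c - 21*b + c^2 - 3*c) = (-7*b + c)/(7*b + c)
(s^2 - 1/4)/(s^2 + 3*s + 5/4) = (2*s - 1)/(2*s + 5)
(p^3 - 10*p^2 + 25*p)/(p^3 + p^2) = (p^2 - 10*p + 25)/(p*(p + 1))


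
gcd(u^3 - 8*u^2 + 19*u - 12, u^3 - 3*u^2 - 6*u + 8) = u^2 - 5*u + 4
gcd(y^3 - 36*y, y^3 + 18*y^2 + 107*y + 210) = y + 6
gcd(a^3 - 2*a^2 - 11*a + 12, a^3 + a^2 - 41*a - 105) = a + 3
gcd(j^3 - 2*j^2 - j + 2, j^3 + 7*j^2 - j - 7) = j^2 - 1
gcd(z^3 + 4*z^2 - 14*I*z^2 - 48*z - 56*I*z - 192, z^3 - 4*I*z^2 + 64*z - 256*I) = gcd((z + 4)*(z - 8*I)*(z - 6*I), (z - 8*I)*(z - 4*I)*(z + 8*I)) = z - 8*I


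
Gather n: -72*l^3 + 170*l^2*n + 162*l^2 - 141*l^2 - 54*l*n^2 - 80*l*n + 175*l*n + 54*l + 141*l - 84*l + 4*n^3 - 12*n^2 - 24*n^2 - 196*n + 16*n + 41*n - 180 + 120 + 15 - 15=-72*l^3 + 21*l^2 + 111*l + 4*n^3 + n^2*(-54*l - 36) + n*(170*l^2 + 95*l - 139) - 60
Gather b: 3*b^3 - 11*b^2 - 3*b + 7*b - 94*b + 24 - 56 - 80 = 3*b^3 - 11*b^2 - 90*b - 112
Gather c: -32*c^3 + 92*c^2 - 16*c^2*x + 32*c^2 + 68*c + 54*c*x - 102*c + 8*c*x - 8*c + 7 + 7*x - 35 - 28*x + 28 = -32*c^3 + c^2*(124 - 16*x) + c*(62*x - 42) - 21*x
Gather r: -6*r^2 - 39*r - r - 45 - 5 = -6*r^2 - 40*r - 50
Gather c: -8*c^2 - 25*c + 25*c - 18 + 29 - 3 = 8 - 8*c^2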